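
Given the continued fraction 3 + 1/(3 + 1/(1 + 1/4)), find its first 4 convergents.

Using the convergent recurrence p_i = a_i*p_{i-1} + p_{i-2}, q_i = a_i*q_{i-1} + q_{i-2} with p_{-2}=0, p_{-1}=1, q_{-2}=1, q_{-1}=0:
  i=0: a_0=3, p_0 = 3*1 + 0 = 3, q_0 = 3*0 + 1 = 1.
  i=1: a_1=3, p_1 = 3*3 + 1 = 10, q_1 = 3*1 + 0 = 3.
  i=2: a_2=1, p_2 = 1*10 + 3 = 13, q_2 = 1*3 + 1 = 4.
  i=3: a_3=4, p_3 = 4*13 + 10 = 62, q_3 = 4*4 + 3 = 19.

3/1, 10/3, 13/4, 62/19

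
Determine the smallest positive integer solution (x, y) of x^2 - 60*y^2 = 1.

(x, y) = (31, 4)

First expand sqrt(60) as a continued fraction. With x_i = (sqrt(60) + m_i)/d_i and (m_0, d_0) = (0, 1): a_0 = floor(sqrt(60)) = 7, since 7^2 = 49 <= 60 < 64 = 8^2.
Iterate m_{i+1} = d_i*a_i - m_i, d_{i+1} = (60 - m_{i+1}^2)/d_i, a_{i+1} = floor((a_0 + m_{i+1})/d_{i+1}):
  m_1 = 1*7 - 0 = 7, d_1 = (60 - 7^2)/1 = 11/1 = 11, a_1 = floor((7 + 7)/11) = 1.
  m_2 = 11*1 - 7 = 4, d_2 = (60 - 4^2)/11 = 44/11 = 4, a_2 = floor((7 + 4)/4) = 2.
  m_3 = 4*2 - 4 = 4, d_3 = (60 - 4^2)/4 = 44/4 = 11, a_3 = floor((7 + 4)/11) = 1.
  m_4 = 11*1 - 4 = 7, d_4 = (60 - 7^2)/11 = 11/11 = 1, a_4 = floor((7 + 7)/1) = 14.
  m_5 = 1*14 - 7 = 7, d_5 = (60 - 7^2)/1 = 11/1 = 11: (m_5, d_5) = (m_1, d_1) = (7, 11), so from here the quotients repeat a_1, ..., a_4; the period length is 4.
So sqrt(60) = [7; (1, 2, 1, 14)] with period length k = 4.
k is even, so the fundamental solution of x^2 - 60y^2 = 1 is (p_{k-1}, q_{k-1}) = (p_3, q_3); compute convergents through index 3.
Convergents (p_i = a_i*p_{i-1} + p_{i-2}, q_i = a_i*q_{i-1} + q_{i-2} with p_{-2}=0, p_{-1}=1, q_{-2}=1, q_{-1}=0):
  i=0: a_0=7, p_0 = 7*1 + 0 = 7, q_0 = 7*0 + 1 = 1.
  i=1: a_1=1, p_1 = 1*7 + 1 = 8, q_1 = 1*1 + 0 = 1.
  i=2: a_2=2, p_2 = 2*8 + 7 = 23, q_2 = 2*1 + 1 = 3.
  i=3: a_3=1, p_3 = 1*23 + 8 = 31, q_3 = 1*3 + 1 = 4.
Check: 31^2 - 60*4^2 = 961 - 960 = 1, so (x, y) = (31, 4) solves the equation, and by the theorem it is the least positive solution.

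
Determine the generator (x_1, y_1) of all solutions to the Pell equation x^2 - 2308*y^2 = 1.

(x, y) = (1153, 24)

First expand sqrt(2308) as a continued fraction. With x_i = (sqrt(2308) + m_i)/d_i and (m_0, d_0) = (0, 1): a_0 = floor(sqrt(2308)) = 48, since 48^2 = 2304 <= 2308 < 2401 = 49^2.
Iterate m_{i+1} = d_i*a_i - m_i, d_{i+1} = (2308 - m_{i+1}^2)/d_i, a_{i+1} = floor((a_0 + m_{i+1})/d_{i+1}):
  m_1 = 1*48 - 0 = 48, d_1 = (2308 - 48^2)/1 = 4/1 = 4, a_1 = floor((48 + 48)/4) = 24.
  m_2 = 4*24 - 48 = 48, d_2 = (2308 - 48^2)/4 = 4/4 = 1, a_2 = floor((48 + 48)/1) = 96.
  m_3 = 1*96 - 48 = 48, d_3 = (2308 - 48^2)/1 = 4/1 = 4: (m_3, d_3) = (m_1, d_1) = (48, 4), so from here the quotients repeat a_1, a_2; the period length is 2.
So sqrt(2308) = [48; (24, 96)] with period length k = 2.
k is even, so the fundamental solution of x^2 - 2308y^2 = 1 is (p_{k-1}, q_{k-1}) = (p_1, q_1); compute convergents through index 1.
Convergents (p_i = a_i*p_{i-1} + p_{i-2}, q_i = a_i*q_{i-1} + q_{i-2} with p_{-2}=0, p_{-1}=1, q_{-2}=1, q_{-1}=0):
  i=0: a_0=48, p_0 = 48*1 + 0 = 48, q_0 = 48*0 + 1 = 1.
  i=1: a_1=24, p_1 = 24*48 + 1 = 1153, q_1 = 24*1 + 0 = 24.
Check: 1153^2 - 2308*24^2 = 1329409 - 1329408 = 1, so (x, y) = (1153, 24) solves the equation, and by the theorem it is the least positive solution.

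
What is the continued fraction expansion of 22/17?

Run the Euclidean algorithm on 22 and 17; the successive quotients are the partial quotients a_0, a_1, ... (each step inverts the fractional part left over by the previous one):
  22 = 1*17 + 5, so a_0 = 1.
  17 = 3*5 + 2, so a_1 = 3.
  5 = 2*2 + 1, so a_2 = 2.
  2 = 2*1 + 0, so a_3 = 2.
The remainder reaches 0 after 4 divisions, so the expansion has 4 partial quotients, read off in order.

[1; 3, 2, 2]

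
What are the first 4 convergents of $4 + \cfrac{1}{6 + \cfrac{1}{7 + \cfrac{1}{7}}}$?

4/1, 25/6, 179/43, 1278/307

Using the convergent recurrence p_i = a_i*p_{i-1} + p_{i-2}, q_i = a_i*q_{i-1} + q_{i-2} with p_{-2}=0, p_{-1}=1, q_{-2}=1, q_{-1}=0:
  i=0: a_0=4, p_0 = 4*1 + 0 = 4, q_0 = 4*0 + 1 = 1.
  i=1: a_1=6, p_1 = 6*4 + 1 = 25, q_1 = 6*1 + 0 = 6.
  i=2: a_2=7, p_2 = 7*25 + 4 = 179, q_2 = 7*6 + 1 = 43.
  i=3: a_3=7, p_3 = 7*179 + 25 = 1278, q_3 = 7*43 + 6 = 307.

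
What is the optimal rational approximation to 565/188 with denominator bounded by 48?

3/1

Expand x = 565/188 as a continued fraction with the Euclidean algorithm:
  565 = 3*188 + 1, so a_0 = 3.
  188 = 188*1 + 0, so a_1 = 188.
so x = [3; 188].
Convergents (p_i = a_i*p_{i-1} + p_{i-2}, q_i = a_i*q_{i-1} + q_{i-2} with p_{-2}=0, p_{-1}=1, q_{-2}=1, q_{-1}=0), until the denominator exceeds 48:
  i=0: a_0=3, p_0 = 3*1 + 0 = 3, q_0 = 3*0 + 1 = 1.
  i=1: a_1=188, p_1 = 188*3 + 1 = 565, q_1 = 188*1 + 0 = 188.
q_1 = 188 > 48, so the last convergent with denominator <= 48 is p_0/q_0 = 3/1.
The closest fraction with denominator <= 48 is either p_0/q_0 or the intermediate fraction (k*p_0 + p_{-1})/(k*q_0 + q_{-1}) with the largest k >= 1 whose denominator stays <= 48; these approach x as k grows, and every other convergent or intermediate fraction in range is farther away.
Largest k: floor((48 - q_{-1})/q_0) = floor((48 - 0)/1) = 48 (using the seeds p_{-1} = 1, q_{-1} = 0).
That gives (48*3 + 1)/(48*1 + 0) = 145/48.
Compare the errors: |x - 3/1| = |565*1 - 3*188|/(188*1) = 1/188, and |x - 145/48| = |565*48 - 145*188|/(188*48) = 140/9024.
Cross-multiplying, 1*9024 = 9024 < 26320 = 140*188, so 1/188 is smaller: the convergent 3/1 is closer to x than 145/48.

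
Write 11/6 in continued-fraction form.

[1; 1, 5]

Run the Euclidean algorithm on 11 and 6; the successive quotients are the partial quotients a_0, a_1, ... (each step inverts the fractional part left over by the previous one):
  11 = 1*6 + 5, so a_0 = 1.
  6 = 1*5 + 1, so a_1 = 1.
  5 = 5*1 + 0, so a_2 = 5.
The remainder reaches 0 after 3 divisions, so the expansion has 3 partial quotients, read off in order.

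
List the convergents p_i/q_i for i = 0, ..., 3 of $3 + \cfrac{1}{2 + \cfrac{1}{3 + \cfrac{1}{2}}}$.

3/1, 7/2, 24/7, 55/16

Using the convergent recurrence p_i = a_i*p_{i-1} + p_{i-2}, q_i = a_i*q_{i-1} + q_{i-2} with p_{-2}=0, p_{-1}=1, q_{-2}=1, q_{-1}=0:
  i=0: a_0=3, p_0 = 3*1 + 0 = 3, q_0 = 3*0 + 1 = 1.
  i=1: a_1=2, p_1 = 2*3 + 1 = 7, q_1 = 2*1 + 0 = 2.
  i=2: a_2=3, p_2 = 3*7 + 3 = 24, q_2 = 3*2 + 1 = 7.
  i=3: a_3=2, p_3 = 2*24 + 7 = 55, q_3 = 2*7 + 2 = 16.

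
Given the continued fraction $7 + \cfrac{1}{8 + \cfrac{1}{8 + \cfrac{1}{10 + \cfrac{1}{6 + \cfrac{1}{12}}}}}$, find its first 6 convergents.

7/1, 57/8, 463/65, 4687/658, 28585/4013, 347707/48814

Using the convergent recurrence p_i = a_i*p_{i-1} + p_{i-2}, q_i = a_i*q_{i-1} + q_{i-2} with p_{-2}=0, p_{-1}=1, q_{-2}=1, q_{-1}=0:
  i=0: a_0=7, p_0 = 7*1 + 0 = 7, q_0 = 7*0 + 1 = 1.
  i=1: a_1=8, p_1 = 8*7 + 1 = 57, q_1 = 8*1 + 0 = 8.
  i=2: a_2=8, p_2 = 8*57 + 7 = 463, q_2 = 8*8 + 1 = 65.
  i=3: a_3=10, p_3 = 10*463 + 57 = 4687, q_3 = 10*65 + 8 = 658.
  i=4: a_4=6, p_4 = 6*4687 + 463 = 28585, q_4 = 6*658 + 65 = 4013.
  i=5: a_5=12, p_5 = 12*28585 + 4687 = 347707, q_5 = 12*4013 + 658 = 48814.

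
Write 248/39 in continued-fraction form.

Run the Euclidean algorithm on 248 and 39; the successive quotients are the partial quotients a_0, a_1, ... (each step inverts the fractional part left over by the previous one):
  248 = 6*39 + 14, so a_0 = 6.
  39 = 2*14 + 11, so a_1 = 2.
  14 = 1*11 + 3, so a_2 = 1.
  11 = 3*3 + 2, so a_3 = 3.
  3 = 1*2 + 1, so a_4 = 1.
  2 = 2*1 + 0, so a_5 = 2.
The remainder reaches 0 after 6 divisions, so the expansion has 6 partial quotients, read off in order.

[6; 2, 1, 3, 1, 2]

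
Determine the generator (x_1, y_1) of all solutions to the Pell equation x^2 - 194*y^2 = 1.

(x, y) = (195, 14)

First expand sqrt(194) as a continued fraction. With x_i = (sqrt(194) + m_i)/d_i and (m_0, d_0) = (0, 1): a_0 = floor(sqrt(194)) = 13, since 13^2 = 169 <= 194 < 196 = 14^2.
Iterate m_{i+1} = d_i*a_i - m_i, d_{i+1} = (194 - m_{i+1}^2)/d_i, a_{i+1} = floor((a_0 + m_{i+1})/d_{i+1}):
  m_1 = 1*13 - 0 = 13, d_1 = (194 - 13^2)/1 = 25/1 = 25, a_1 = floor((13 + 13)/25) = 1.
  m_2 = 25*1 - 13 = 12, d_2 = (194 - 12^2)/25 = 50/25 = 2, a_2 = floor((13 + 12)/2) = 12.
  m_3 = 2*12 - 12 = 12, d_3 = (194 - 12^2)/2 = 50/2 = 25, a_3 = floor((13 + 12)/25) = 1.
  m_4 = 25*1 - 12 = 13, d_4 = (194 - 13^2)/25 = 25/25 = 1, a_4 = floor((13 + 13)/1) = 26.
  m_5 = 1*26 - 13 = 13, d_5 = (194 - 13^2)/1 = 25/1 = 25: (m_5, d_5) = (m_1, d_1) = (13, 25), so from here the quotients repeat a_1, ..., a_4; the period length is 4.
So sqrt(194) = [13; (1, 12, 1, 26)] with period length k = 4.
k is even, so the fundamental solution of x^2 - 194y^2 = 1 is (p_{k-1}, q_{k-1}) = (p_3, q_3); compute convergents through index 3.
Convergents (p_i = a_i*p_{i-1} + p_{i-2}, q_i = a_i*q_{i-1} + q_{i-2} with p_{-2}=0, p_{-1}=1, q_{-2}=1, q_{-1}=0):
  i=0: a_0=13, p_0 = 13*1 + 0 = 13, q_0 = 13*0 + 1 = 1.
  i=1: a_1=1, p_1 = 1*13 + 1 = 14, q_1 = 1*1 + 0 = 1.
  i=2: a_2=12, p_2 = 12*14 + 13 = 181, q_2 = 12*1 + 1 = 13.
  i=3: a_3=1, p_3 = 1*181 + 14 = 195, q_3 = 1*13 + 1 = 14.
Check: 195^2 - 194*14^2 = 38025 - 38024 = 1, so (x, y) = (195, 14) solves the equation, and by the theorem it is the least positive solution.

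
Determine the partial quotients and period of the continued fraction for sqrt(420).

Write x_i = (sqrt(420) + m_i)/d_i with (m_0, d_0) = (0, 1). a_0 = floor(sqrt(420)) = 20, since 20^2 = 400 <= 420 < 441 = 21^2.
Iterate m_{i+1} = d_i*a_i - m_i, d_{i+1} = (420 - m_{i+1}^2)/d_i, a_{i+1} = floor((a_0 + m_{i+1})/d_{i+1}):
  m_1 = 1*20 - 0 = 20, d_1 = (420 - 20^2)/1 = 20/1 = 20, a_1 = floor((20 + 20)/20) = 2.
  m_2 = 20*2 - 20 = 20, d_2 = (420 - 20^2)/20 = 20/20 = 1, a_2 = floor((20 + 20)/1) = 40.
  m_3 = 1*40 - 20 = 20, d_3 = (420 - 20^2)/1 = 20/1 = 20: (m_3, d_3) = (m_1, d_1) = (20, 20), so from here the quotients repeat a_1, a_2; the period length is 2.
Hence the expansion of sqrt(420) is a_0 = 20 followed by the repeating block 2, 40 (period 2).

[20; (2, 40)]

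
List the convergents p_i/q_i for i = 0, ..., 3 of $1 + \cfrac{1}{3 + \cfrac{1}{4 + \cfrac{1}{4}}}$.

Using the convergent recurrence p_i = a_i*p_{i-1} + p_{i-2}, q_i = a_i*q_{i-1} + q_{i-2} with p_{-2}=0, p_{-1}=1, q_{-2}=1, q_{-1}=0:
  i=0: a_0=1, p_0 = 1*1 + 0 = 1, q_0 = 1*0 + 1 = 1.
  i=1: a_1=3, p_1 = 3*1 + 1 = 4, q_1 = 3*1 + 0 = 3.
  i=2: a_2=4, p_2 = 4*4 + 1 = 17, q_2 = 4*3 + 1 = 13.
  i=3: a_3=4, p_3 = 4*17 + 4 = 72, q_3 = 4*13 + 3 = 55.

1/1, 4/3, 17/13, 72/55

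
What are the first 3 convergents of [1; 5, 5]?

1/1, 6/5, 31/26

Using the convergent recurrence p_i = a_i*p_{i-1} + p_{i-2}, q_i = a_i*q_{i-1} + q_{i-2} with p_{-2}=0, p_{-1}=1, q_{-2}=1, q_{-1}=0:
  i=0: a_0=1, p_0 = 1*1 + 0 = 1, q_0 = 1*0 + 1 = 1.
  i=1: a_1=5, p_1 = 5*1 + 1 = 6, q_1 = 5*1 + 0 = 5.
  i=2: a_2=5, p_2 = 5*6 + 1 = 31, q_2 = 5*5 + 1 = 26.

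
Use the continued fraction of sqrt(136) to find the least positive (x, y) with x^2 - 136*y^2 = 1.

(x, y) = (35, 3)

First expand sqrt(136) as a continued fraction. With x_i = (sqrt(136) + m_i)/d_i and (m_0, d_0) = (0, 1): a_0 = floor(sqrt(136)) = 11, since 11^2 = 121 <= 136 < 144 = 12^2.
Iterate m_{i+1} = d_i*a_i - m_i, d_{i+1} = (136 - m_{i+1}^2)/d_i, a_{i+1} = floor((a_0 + m_{i+1})/d_{i+1}):
  m_1 = 1*11 - 0 = 11, d_1 = (136 - 11^2)/1 = 15/1 = 15, a_1 = floor((11 + 11)/15) = 1.
  m_2 = 15*1 - 11 = 4, d_2 = (136 - 4^2)/15 = 120/15 = 8, a_2 = floor((11 + 4)/8) = 1.
  m_3 = 8*1 - 4 = 4, d_3 = (136 - 4^2)/8 = 120/8 = 15, a_3 = floor((11 + 4)/15) = 1.
  m_4 = 15*1 - 4 = 11, d_4 = (136 - 11^2)/15 = 15/15 = 1, a_4 = floor((11 + 11)/1) = 22.
  m_5 = 1*22 - 11 = 11, d_5 = (136 - 11^2)/1 = 15/1 = 15: (m_5, d_5) = (m_1, d_1) = (11, 15), so from here the quotients repeat a_1, ..., a_4; the period length is 4.
So sqrt(136) = [11; (1, 1, 1, 22)] with period length k = 4.
k is even, so the fundamental solution of x^2 - 136y^2 = 1 is (p_{k-1}, q_{k-1}) = (p_3, q_3); compute convergents through index 3.
Convergents (p_i = a_i*p_{i-1} + p_{i-2}, q_i = a_i*q_{i-1} + q_{i-2} with p_{-2}=0, p_{-1}=1, q_{-2}=1, q_{-1}=0):
  i=0: a_0=11, p_0 = 11*1 + 0 = 11, q_0 = 11*0 + 1 = 1.
  i=1: a_1=1, p_1 = 1*11 + 1 = 12, q_1 = 1*1 + 0 = 1.
  i=2: a_2=1, p_2 = 1*12 + 11 = 23, q_2 = 1*1 + 1 = 2.
  i=3: a_3=1, p_3 = 1*23 + 12 = 35, q_3 = 1*2 + 1 = 3.
Check: 35^2 - 136*3^2 = 1225 - 1224 = 1, so (x, y) = (35, 3) solves the equation, and by the theorem it is the least positive solution.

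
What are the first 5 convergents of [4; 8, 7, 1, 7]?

4/1, 33/8, 235/57, 268/65, 2111/512

Using the convergent recurrence p_i = a_i*p_{i-1} + p_{i-2}, q_i = a_i*q_{i-1} + q_{i-2} with p_{-2}=0, p_{-1}=1, q_{-2}=1, q_{-1}=0:
  i=0: a_0=4, p_0 = 4*1 + 0 = 4, q_0 = 4*0 + 1 = 1.
  i=1: a_1=8, p_1 = 8*4 + 1 = 33, q_1 = 8*1 + 0 = 8.
  i=2: a_2=7, p_2 = 7*33 + 4 = 235, q_2 = 7*8 + 1 = 57.
  i=3: a_3=1, p_3 = 1*235 + 33 = 268, q_3 = 1*57 + 8 = 65.
  i=4: a_4=7, p_4 = 7*268 + 235 = 2111, q_4 = 7*65 + 57 = 512.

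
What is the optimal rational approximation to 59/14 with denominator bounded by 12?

Expand x = 59/14 as a continued fraction with the Euclidean algorithm:
  59 = 4*14 + 3, so a_0 = 4.
  14 = 4*3 + 2, so a_1 = 4.
  3 = 1*2 + 1, so a_2 = 1.
  2 = 2*1 + 0, so a_3 = 2.
so x = [4; 4, 1, 2].
Convergents (p_i = a_i*p_{i-1} + p_{i-2}, q_i = a_i*q_{i-1} + q_{i-2} with p_{-2}=0, p_{-1}=1, q_{-2}=1, q_{-1}=0), until the denominator exceeds 12:
  i=0: a_0=4, p_0 = 4*1 + 0 = 4, q_0 = 4*0 + 1 = 1.
  i=1: a_1=4, p_1 = 4*4 + 1 = 17, q_1 = 4*1 + 0 = 4.
  i=2: a_2=1, p_2 = 1*17 + 4 = 21, q_2 = 1*4 + 1 = 5.
  i=3: a_3=2, p_3 = 2*21 + 17 = 59, q_3 = 2*5 + 4 = 14.
q_3 = 14 > 12, so the last convergent with denominator <= 12 is p_2/q_2 = 21/5.
The closest fraction with denominator <= 12 is either p_2/q_2 or the intermediate fraction (k*p_2 + p_1)/(k*q_2 + q_1) with the largest k >= 1 whose denominator stays <= 12; these approach x as k grows, and every other convergent or intermediate fraction in range is farther away.
Largest k: floor((12 - q_1)/q_2) = floor((12 - 4)/5) = 1.
That gives (1*21 + 17)/(1*5 + 4) = 38/9.
Compare the errors: |x - 21/5| = |59*5 - 21*14|/(14*5) = 1/70, and |x - 38/9| = |59*9 - 38*14|/(14*9) = 1/126.
Cross-multiplying, 1*70 = 70 < 126 = 1*126, so 1/126 is smaller: the intermediate fraction 38/9 is closer to x than 21/5.

38/9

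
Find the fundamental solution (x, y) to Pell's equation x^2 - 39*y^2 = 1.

First expand sqrt(39) as a continued fraction. With x_i = (sqrt(39) + m_i)/d_i and (m_0, d_0) = (0, 1): a_0 = floor(sqrt(39)) = 6, since 6^2 = 36 <= 39 < 49 = 7^2.
Iterate m_{i+1} = d_i*a_i - m_i, d_{i+1} = (39 - m_{i+1}^2)/d_i, a_{i+1} = floor((a_0 + m_{i+1})/d_{i+1}):
  m_1 = 1*6 - 0 = 6, d_1 = (39 - 6^2)/1 = 3/1 = 3, a_1 = floor((6 + 6)/3) = 4.
  m_2 = 3*4 - 6 = 6, d_2 = (39 - 6^2)/3 = 3/3 = 1, a_2 = floor((6 + 6)/1) = 12.
  m_3 = 1*12 - 6 = 6, d_3 = (39 - 6^2)/1 = 3/1 = 3: (m_3, d_3) = (m_1, d_1) = (6, 3), so from here the quotients repeat a_1, a_2; the period length is 2.
So sqrt(39) = [6; (4, 12)] with period length k = 2.
k is even, so the fundamental solution of x^2 - 39y^2 = 1 is (p_{k-1}, q_{k-1}) = (p_1, q_1); compute convergents through index 1.
Convergents (p_i = a_i*p_{i-1} + p_{i-2}, q_i = a_i*q_{i-1} + q_{i-2} with p_{-2}=0, p_{-1}=1, q_{-2}=1, q_{-1}=0):
  i=0: a_0=6, p_0 = 6*1 + 0 = 6, q_0 = 6*0 + 1 = 1.
  i=1: a_1=4, p_1 = 4*6 + 1 = 25, q_1 = 4*1 + 0 = 4.
Check: 25^2 - 39*4^2 = 625 - 624 = 1, so (x, y) = (25, 4) solves the equation, and by the theorem it is the least positive solution.

(x, y) = (25, 4)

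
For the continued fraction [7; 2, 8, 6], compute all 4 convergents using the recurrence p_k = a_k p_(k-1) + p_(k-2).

7/1, 15/2, 127/17, 777/104

Using the convergent recurrence p_i = a_i*p_{i-1} + p_{i-2}, q_i = a_i*q_{i-1} + q_{i-2} with p_{-2}=0, p_{-1}=1, q_{-2}=1, q_{-1}=0:
  i=0: a_0=7, p_0 = 7*1 + 0 = 7, q_0 = 7*0 + 1 = 1.
  i=1: a_1=2, p_1 = 2*7 + 1 = 15, q_1 = 2*1 + 0 = 2.
  i=2: a_2=8, p_2 = 8*15 + 7 = 127, q_2 = 8*2 + 1 = 17.
  i=3: a_3=6, p_3 = 6*127 + 15 = 777, q_3 = 6*17 + 2 = 104.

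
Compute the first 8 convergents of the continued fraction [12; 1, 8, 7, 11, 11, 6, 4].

Using the convergent recurrence p_i = a_i*p_{i-1} + p_{i-2}, q_i = a_i*q_{i-1} + q_{i-2} with p_{-2}=0, p_{-1}=1, q_{-2}=1, q_{-1}=0:
  i=0: a_0=12, p_0 = 12*1 + 0 = 12, q_0 = 12*0 + 1 = 1.
  i=1: a_1=1, p_1 = 1*12 + 1 = 13, q_1 = 1*1 + 0 = 1.
  i=2: a_2=8, p_2 = 8*13 + 12 = 116, q_2 = 8*1 + 1 = 9.
  i=3: a_3=7, p_3 = 7*116 + 13 = 825, q_3 = 7*9 + 1 = 64.
  i=4: a_4=11, p_4 = 11*825 + 116 = 9191, q_4 = 11*64 + 9 = 713.
  i=5: a_5=11, p_5 = 11*9191 + 825 = 101926, q_5 = 11*713 + 64 = 7907.
  i=6: a_6=6, p_6 = 6*101926 + 9191 = 620747, q_6 = 6*7907 + 713 = 48155.
  i=7: a_7=4, p_7 = 4*620747 + 101926 = 2584914, q_7 = 4*48155 + 7907 = 200527.

12/1, 13/1, 116/9, 825/64, 9191/713, 101926/7907, 620747/48155, 2584914/200527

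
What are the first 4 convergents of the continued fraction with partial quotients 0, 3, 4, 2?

Using the convergent recurrence p_i = a_i*p_{i-1} + p_{i-2}, q_i = a_i*q_{i-1} + q_{i-2} with p_{-2}=0, p_{-1}=1, q_{-2}=1, q_{-1}=0:
  i=0: a_0=0, p_0 = 0*1 + 0 = 0, q_0 = 0*0 + 1 = 1.
  i=1: a_1=3, p_1 = 3*0 + 1 = 1, q_1 = 3*1 + 0 = 3.
  i=2: a_2=4, p_2 = 4*1 + 0 = 4, q_2 = 4*3 + 1 = 13.
  i=3: a_3=2, p_3 = 2*4 + 1 = 9, q_3 = 2*13 + 3 = 29.

0/1, 1/3, 4/13, 9/29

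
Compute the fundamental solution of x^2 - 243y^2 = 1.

(x, y) = (70226, 4505)

First expand sqrt(243) as a continued fraction. With x_i = (sqrt(243) + m_i)/d_i and (m_0, d_0) = (0, 1): a_0 = floor(sqrt(243)) = 15, since 15^2 = 225 <= 243 < 256 = 16^2.
Iterate m_{i+1} = d_i*a_i - m_i, d_{i+1} = (243 - m_{i+1}^2)/d_i, a_{i+1} = floor((a_0 + m_{i+1})/d_{i+1}):
  m_1 = 1*15 - 0 = 15, d_1 = (243 - 15^2)/1 = 18/1 = 18, a_1 = floor((15 + 15)/18) = 1.
  m_2 = 18*1 - 15 = 3, d_2 = (243 - 3^2)/18 = 234/18 = 13, a_2 = floor((15 + 3)/13) = 1.
  m_3 = 13*1 - 3 = 10, d_3 = (243 - 10^2)/13 = 143/13 = 11, a_3 = floor((15 + 10)/11) = 2.
  m_4 = 11*2 - 10 = 12, d_4 = (243 - 12^2)/11 = 99/11 = 9, a_4 = floor((15 + 12)/9) = 3.
  m_5 = 9*3 - 12 = 15, d_5 = (243 - 15^2)/9 = 18/9 = 2, a_5 = floor((15 + 15)/2) = 15.
  m_6 = 2*15 - 15 = 15, d_6 = (243 - 15^2)/2 = 18/2 = 9, a_6 = floor((15 + 15)/9) = 3.
  m_7 = 9*3 - 15 = 12, d_7 = (243 - 12^2)/9 = 99/9 = 11, a_7 = floor((15 + 12)/11) = 2.
  m_8 = 11*2 - 12 = 10, d_8 = (243 - 10^2)/11 = 143/11 = 13, a_8 = floor((15 + 10)/13) = 1.
  m_9 = 13*1 - 10 = 3, d_9 = (243 - 3^2)/13 = 234/13 = 18, a_9 = floor((15 + 3)/18) = 1.
  m_10 = 18*1 - 3 = 15, d_10 = (243 - 15^2)/18 = 18/18 = 1, a_10 = floor((15 + 15)/1) = 30.
  m_11 = 1*30 - 15 = 15, d_11 = (243 - 15^2)/1 = 18/1 = 18: (m_11, d_11) = (m_1, d_1) = (15, 18), so from here the quotients repeat a_1, ..., a_10; the period length is 10.
So sqrt(243) = [15; (1, 1, 2, 3, 15, 3, 2, 1, 1, 30)] with period length k = 10.
k is even, so the fundamental solution of x^2 - 243y^2 = 1 is (p_{k-1}, q_{k-1}) = (p_9, q_9); compute convergents through index 9.
Convergents (p_i = a_i*p_{i-1} + p_{i-2}, q_i = a_i*q_{i-1} + q_{i-2} with p_{-2}=0, p_{-1}=1, q_{-2}=1, q_{-1}=0):
  i=0: a_0=15, p_0 = 15*1 + 0 = 15, q_0 = 15*0 + 1 = 1.
  i=1: a_1=1, p_1 = 1*15 + 1 = 16, q_1 = 1*1 + 0 = 1.
  i=2: a_2=1, p_2 = 1*16 + 15 = 31, q_2 = 1*1 + 1 = 2.
  i=3: a_3=2, p_3 = 2*31 + 16 = 78, q_3 = 2*2 + 1 = 5.
  i=4: a_4=3, p_4 = 3*78 + 31 = 265, q_4 = 3*5 + 2 = 17.
  i=5: a_5=15, p_5 = 15*265 + 78 = 4053, q_5 = 15*17 + 5 = 260.
  i=6: a_6=3, p_6 = 3*4053 + 265 = 12424, q_6 = 3*260 + 17 = 797.
  i=7: a_7=2, p_7 = 2*12424 + 4053 = 28901, q_7 = 2*797 + 260 = 1854.
  i=8: a_8=1, p_8 = 1*28901 + 12424 = 41325, q_8 = 1*1854 + 797 = 2651.
  i=9: a_9=1, p_9 = 1*41325 + 28901 = 70226, q_9 = 1*2651 + 1854 = 4505.
Check: 70226^2 - 243*4505^2 = 4931691076 - 4931691075 = 1, so (x, y) = (70226, 4505) solves the equation, and by the theorem it is the least positive solution.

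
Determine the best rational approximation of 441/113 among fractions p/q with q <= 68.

Expand x = 441/113 as a continued fraction with the Euclidean algorithm:
  441 = 3*113 + 102, so a_0 = 3.
  113 = 1*102 + 11, so a_1 = 1.
  102 = 9*11 + 3, so a_2 = 9.
  11 = 3*3 + 2, so a_3 = 3.
  3 = 1*2 + 1, so a_4 = 1.
  2 = 2*1 + 0, so a_5 = 2.
so x = [3; 1, 9, 3, 1, 2].
Convergents (p_i = a_i*p_{i-1} + p_{i-2}, q_i = a_i*q_{i-1} + q_{i-2} with p_{-2}=0, p_{-1}=1, q_{-2}=1, q_{-1}=0), until the denominator exceeds 68:
  i=0: a_0=3, p_0 = 3*1 + 0 = 3, q_0 = 3*0 + 1 = 1.
  i=1: a_1=1, p_1 = 1*3 + 1 = 4, q_1 = 1*1 + 0 = 1.
  i=2: a_2=9, p_2 = 9*4 + 3 = 39, q_2 = 9*1 + 1 = 10.
  i=3: a_3=3, p_3 = 3*39 + 4 = 121, q_3 = 3*10 + 1 = 31.
  i=4: a_4=1, p_4 = 1*121 + 39 = 160, q_4 = 1*31 + 10 = 41.
  i=5: a_5=2, p_5 = 2*160 + 121 = 441, q_5 = 2*41 + 31 = 113.
q_5 = 113 > 68, so the last convergent with denominator <= 68 is p_4/q_4 = 160/41.
The closest fraction with denominator <= 68 is either p_4/q_4 or the intermediate fraction (k*p_4 + p_3)/(k*q_4 + q_3) with the largest k >= 1 whose denominator stays <= 68; these approach x as k grows, and every other convergent or intermediate fraction in range is farther away.
Largest k: floor((68 - q_3)/q_4) = floor((68 - 31)/41) = 0.
Since k = 0, no intermediate fraction beyond p_4/q_4 has denominator <= 68, so the convergent 160/41 is the closest (its error is |441*41 - 160*113|/(113*41) = 1/4633).

160/41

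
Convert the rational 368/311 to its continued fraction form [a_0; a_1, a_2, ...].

[1; 5, 2, 5, 5]

Run the Euclidean algorithm on 368 and 311; the successive quotients are the partial quotients a_0, a_1, ... (each step inverts the fractional part left over by the previous one):
  368 = 1*311 + 57, so a_0 = 1.
  311 = 5*57 + 26, so a_1 = 5.
  57 = 2*26 + 5, so a_2 = 2.
  26 = 5*5 + 1, so a_3 = 5.
  5 = 5*1 + 0, so a_4 = 5.
The remainder reaches 0 after 5 divisions, so the expansion has 5 partial quotients, read off in order.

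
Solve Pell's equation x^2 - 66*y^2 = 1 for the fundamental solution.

(x, y) = (65, 8)

First expand sqrt(66) as a continued fraction. With x_i = (sqrt(66) + m_i)/d_i and (m_0, d_0) = (0, 1): a_0 = floor(sqrt(66)) = 8, since 8^2 = 64 <= 66 < 81 = 9^2.
Iterate m_{i+1} = d_i*a_i - m_i, d_{i+1} = (66 - m_{i+1}^2)/d_i, a_{i+1} = floor((a_0 + m_{i+1})/d_{i+1}):
  m_1 = 1*8 - 0 = 8, d_1 = (66 - 8^2)/1 = 2/1 = 2, a_1 = floor((8 + 8)/2) = 8.
  m_2 = 2*8 - 8 = 8, d_2 = (66 - 8^2)/2 = 2/2 = 1, a_2 = floor((8 + 8)/1) = 16.
  m_3 = 1*16 - 8 = 8, d_3 = (66 - 8^2)/1 = 2/1 = 2: (m_3, d_3) = (m_1, d_1) = (8, 2), so from here the quotients repeat a_1, a_2; the period length is 2.
So sqrt(66) = [8; (8, 16)] with period length k = 2.
k is even, so the fundamental solution of x^2 - 66y^2 = 1 is (p_{k-1}, q_{k-1}) = (p_1, q_1); compute convergents through index 1.
Convergents (p_i = a_i*p_{i-1} + p_{i-2}, q_i = a_i*q_{i-1} + q_{i-2} with p_{-2}=0, p_{-1}=1, q_{-2}=1, q_{-1}=0):
  i=0: a_0=8, p_0 = 8*1 + 0 = 8, q_0 = 8*0 + 1 = 1.
  i=1: a_1=8, p_1 = 8*8 + 1 = 65, q_1 = 8*1 + 0 = 8.
Check: 65^2 - 66*8^2 = 4225 - 4224 = 1, so (x, y) = (65, 8) solves the equation, and by the theorem it is the least positive solution.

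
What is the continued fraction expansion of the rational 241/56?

Run the Euclidean algorithm on 241 and 56; the successive quotients are the partial quotients a_0, a_1, ... (each step inverts the fractional part left over by the previous one):
  241 = 4*56 + 17, so a_0 = 4.
  56 = 3*17 + 5, so a_1 = 3.
  17 = 3*5 + 2, so a_2 = 3.
  5 = 2*2 + 1, so a_3 = 2.
  2 = 2*1 + 0, so a_4 = 2.
The remainder reaches 0 after 5 divisions, so the expansion has 5 partial quotients, read off in order.

[4; 3, 3, 2, 2]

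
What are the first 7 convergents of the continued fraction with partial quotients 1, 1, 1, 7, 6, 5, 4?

Using the convergent recurrence p_i = a_i*p_{i-1} + p_{i-2}, q_i = a_i*q_{i-1} + q_{i-2} with p_{-2}=0, p_{-1}=1, q_{-2}=1, q_{-1}=0:
  i=0: a_0=1, p_0 = 1*1 + 0 = 1, q_0 = 1*0 + 1 = 1.
  i=1: a_1=1, p_1 = 1*1 + 1 = 2, q_1 = 1*1 + 0 = 1.
  i=2: a_2=1, p_2 = 1*2 + 1 = 3, q_2 = 1*1 + 1 = 2.
  i=3: a_3=7, p_3 = 7*3 + 2 = 23, q_3 = 7*2 + 1 = 15.
  i=4: a_4=6, p_4 = 6*23 + 3 = 141, q_4 = 6*15 + 2 = 92.
  i=5: a_5=5, p_5 = 5*141 + 23 = 728, q_5 = 5*92 + 15 = 475.
  i=6: a_6=4, p_6 = 4*728 + 141 = 3053, q_6 = 4*475 + 92 = 1992.

1/1, 2/1, 3/2, 23/15, 141/92, 728/475, 3053/1992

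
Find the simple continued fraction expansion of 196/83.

Run the Euclidean algorithm on 196 and 83; the successive quotients are the partial quotients a_0, a_1, ... (each step inverts the fractional part left over by the previous one):
  196 = 2*83 + 30, so a_0 = 2.
  83 = 2*30 + 23, so a_1 = 2.
  30 = 1*23 + 7, so a_2 = 1.
  23 = 3*7 + 2, so a_3 = 3.
  7 = 3*2 + 1, so a_4 = 3.
  2 = 2*1 + 0, so a_5 = 2.
The remainder reaches 0 after 6 divisions, so the expansion has 6 partial quotients, read off in order.

[2; 2, 1, 3, 3, 2]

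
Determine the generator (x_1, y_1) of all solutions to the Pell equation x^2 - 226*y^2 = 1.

(x, y) = (451, 30)

First expand sqrt(226) as a continued fraction. With x_i = (sqrt(226) + m_i)/d_i and (m_0, d_0) = (0, 1): a_0 = floor(sqrt(226)) = 15, since 15^2 = 225 <= 226 < 256 = 16^2.
Iterate m_{i+1} = d_i*a_i - m_i, d_{i+1} = (226 - m_{i+1}^2)/d_i, a_{i+1} = floor((a_0 + m_{i+1})/d_{i+1}):
  m_1 = 1*15 - 0 = 15, d_1 = (226 - 15^2)/1 = 1/1 = 1, a_1 = floor((15 + 15)/1) = 30.
  m_2 = 1*30 - 15 = 15, d_2 = (226 - 15^2)/1 = 1/1 = 1: (m_2, d_2) = (m_1, d_1) = (15, 1), so from here the quotient a_1 repeats; the period length is 1.
So sqrt(226) = [15; (30)] with period length k = 1.
k is odd, so (p_{k-1}, q_{k-1}) only solves x^2 - 226y^2 = -1 and the fundamental solution of x^2 - 226y^2 = 1 is (p_{2k-1}, q_{2k-1}) = (p_1, q_1); compute convergents through index 1, running through the period twice.
Convergents (p_i = a_i*p_{i-1} + p_{i-2}, q_i = a_i*q_{i-1} + q_{i-2} with p_{-2}=0, p_{-1}=1, q_{-2}=1, q_{-1}=0):
  i=0: a_0=15, p_0 = 15*1 + 0 = 15, q_0 = 15*0 + 1 = 1.
  i=1: a_1=30, p_1 = 30*15 + 1 = 451, q_1 = 30*1 + 0 = 30.
Indeed p_0^2 - 226*q_0^2 = 225 - 226 = -1, not +1.
Check: 451^2 - 226*30^2 = 203401 - 203400 = 1, so (x, y) = (451, 30) solves the equation, and by the theorem it is the least positive solution.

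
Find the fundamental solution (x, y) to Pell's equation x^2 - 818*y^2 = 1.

First expand sqrt(818) as a continued fraction. With x_i = (sqrt(818) + m_i)/d_i and (m_0, d_0) = (0, 1): a_0 = floor(sqrt(818)) = 28, since 28^2 = 784 <= 818 < 841 = 29^2.
Iterate m_{i+1} = d_i*a_i - m_i, d_{i+1} = (818 - m_{i+1}^2)/d_i, a_{i+1} = floor((a_0 + m_{i+1})/d_{i+1}):
  m_1 = 1*28 - 0 = 28, d_1 = (818 - 28^2)/1 = 34/1 = 34, a_1 = floor((28 + 28)/34) = 1.
  m_2 = 34*1 - 28 = 6, d_2 = (818 - 6^2)/34 = 782/34 = 23, a_2 = floor((28 + 6)/23) = 1.
  m_3 = 23*1 - 6 = 17, d_3 = (818 - 17^2)/23 = 529/23 = 23, a_3 = floor((28 + 17)/23) = 1.
  m_4 = 23*1 - 17 = 6, d_4 = (818 - 6^2)/23 = 782/23 = 34, a_4 = floor((28 + 6)/34) = 1.
  m_5 = 34*1 - 6 = 28, d_5 = (818 - 28^2)/34 = 34/34 = 1, a_5 = floor((28 + 28)/1) = 56.
  m_6 = 1*56 - 28 = 28, d_6 = (818 - 28^2)/1 = 34/1 = 34: (m_6, d_6) = (m_1, d_1) = (28, 34), so from here the quotients repeat a_1, ..., a_5; the period length is 5.
So sqrt(818) = [28; (1, 1, 1, 1, 56)] with period length k = 5.
k is odd, so (p_{k-1}, q_{k-1}) only solves x^2 - 818y^2 = -1 and the fundamental solution of x^2 - 818y^2 = 1 is (p_{2k-1}, q_{2k-1}) = (p_9, q_9); compute convergents through index 9, running through the period twice.
Convergents (p_i = a_i*p_{i-1} + p_{i-2}, q_i = a_i*q_{i-1} + q_{i-2} with p_{-2}=0, p_{-1}=1, q_{-2}=1, q_{-1}=0):
  i=0: a_0=28, p_0 = 28*1 + 0 = 28, q_0 = 28*0 + 1 = 1.
  i=1: a_1=1, p_1 = 1*28 + 1 = 29, q_1 = 1*1 + 0 = 1.
  i=2: a_2=1, p_2 = 1*29 + 28 = 57, q_2 = 1*1 + 1 = 2.
  i=3: a_3=1, p_3 = 1*57 + 29 = 86, q_3 = 1*2 + 1 = 3.
  i=4: a_4=1, p_4 = 1*86 + 57 = 143, q_4 = 1*3 + 2 = 5.
  i=5: a_5=56, p_5 = 56*143 + 86 = 8094, q_5 = 56*5 + 3 = 283.
  i=6: a_6=1, p_6 = 1*8094 + 143 = 8237, q_6 = 1*283 + 5 = 288.
  i=7: a_7=1, p_7 = 1*8237 + 8094 = 16331, q_7 = 1*288 + 283 = 571.
  i=8: a_8=1, p_8 = 1*16331 + 8237 = 24568, q_8 = 1*571 + 288 = 859.
  i=9: a_9=1, p_9 = 1*24568 + 16331 = 40899, q_9 = 1*859 + 571 = 1430.
Indeed p_4^2 - 818*q_4^2 = 20449 - 20450 = -1, not +1.
Check: 40899^2 - 818*1430^2 = 1672728201 - 1672728200 = 1, so (x, y) = (40899, 1430) solves the equation, and by the theorem it is the least positive solution.

(x, y) = (40899, 1430)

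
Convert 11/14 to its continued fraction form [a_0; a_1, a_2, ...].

Run the Euclidean algorithm on 11 and 14; the successive quotients are the partial quotients a_0, a_1, ... (each step inverts the fractional part left over by the previous one):
  11 = 0*14 + 11, so a_0 = 0.
  14 = 1*11 + 3, so a_1 = 1.
  11 = 3*3 + 2, so a_2 = 3.
  3 = 1*2 + 1, so a_3 = 1.
  2 = 2*1 + 0, so a_4 = 2.
The remainder reaches 0 after 5 divisions, so the expansion has 5 partial quotients, read off in order.

[0; 1, 3, 1, 2]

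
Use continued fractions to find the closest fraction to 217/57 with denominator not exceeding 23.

Expand x = 217/57 as a continued fraction with the Euclidean algorithm:
  217 = 3*57 + 46, so a_0 = 3.
  57 = 1*46 + 11, so a_1 = 1.
  46 = 4*11 + 2, so a_2 = 4.
  11 = 5*2 + 1, so a_3 = 5.
  2 = 2*1 + 0, so a_4 = 2.
so x = [3; 1, 4, 5, 2].
Convergents (p_i = a_i*p_{i-1} + p_{i-2}, q_i = a_i*q_{i-1} + q_{i-2} with p_{-2}=0, p_{-1}=1, q_{-2}=1, q_{-1}=0), until the denominator exceeds 23:
  i=0: a_0=3, p_0 = 3*1 + 0 = 3, q_0 = 3*0 + 1 = 1.
  i=1: a_1=1, p_1 = 1*3 + 1 = 4, q_1 = 1*1 + 0 = 1.
  i=2: a_2=4, p_2 = 4*4 + 3 = 19, q_2 = 4*1 + 1 = 5.
  i=3: a_3=5, p_3 = 5*19 + 4 = 99, q_3 = 5*5 + 1 = 26.
q_3 = 26 > 23, so the last convergent with denominator <= 23 is p_2/q_2 = 19/5.
The closest fraction with denominator <= 23 is either p_2/q_2 or the intermediate fraction (k*p_2 + p_1)/(k*q_2 + q_1) with the largest k >= 1 whose denominator stays <= 23; these approach x as k grows, and every other convergent or intermediate fraction in range is farther away.
Largest k: floor((23 - q_1)/q_2) = floor((23 - 1)/5) = 4.
That gives (4*19 + 4)/(4*5 + 1) = 80/21.
Compare the errors: |x - 19/5| = |217*5 - 19*57|/(57*5) = 2/285, and |x - 80/21| = |217*21 - 80*57|/(57*21) = 3/1197.
Cross-multiplying, 3*285 = 855 < 2394 = 2*1197, so 3/1197 is smaller: the intermediate fraction 80/21 is closer to x than 19/5.

80/21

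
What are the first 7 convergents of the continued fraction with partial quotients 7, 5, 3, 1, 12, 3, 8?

7/1, 36/5, 115/16, 151/21, 1927/268, 5932/825, 49383/6868

Using the convergent recurrence p_i = a_i*p_{i-1} + p_{i-2}, q_i = a_i*q_{i-1} + q_{i-2} with p_{-2}=0, p_{-1}=1, q_{-2}=1, q_{-1}=0:
  i=0: a_0=7, p_0 = 7*1 + 0 = 7, q_0 = 7*0 + 1 = 1.
  i=1: a_1=5, p_1 = 5*7 + 1 = 36, q_1 = 5*1 + 0 = 5.
  i=2: a_2=3, p_2 = 3*36 + 7 = 115, q_2 = 3*5 + 1 = 16.
  i=3: a_3=1, p_3 = 1*115 + 36 = 151, q_3 = 1*16 + 5 = 21.
  i=4: a_4=12, p_4 = 12*151 + 115 = 1927, q_4 = 12*21 + 16 = 268.
  i=5: a_5=3, p_5 = 3*1927 + 151 = 5932, q_5 = 3*268 + 21 = 825.
  i=6: a_6=8, p_6 = 8*5932 + 1927 = 49383, q_6 = 8*825 + 268 = 6868.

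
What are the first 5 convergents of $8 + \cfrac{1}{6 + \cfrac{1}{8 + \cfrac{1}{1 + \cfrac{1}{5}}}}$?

8/1, 49/6, 400/49, 449/55, 2645/324

Using the convergent recurrence p_i = a_i*p_{i-1} + p_{i-2}, q_i = a_i*q_{i-1} + q_{i-2} with p_{-2}=0, p_{-1}=1, q_{-2}=1, q_{-1}=0:
  i=0: a_0=8, p_0 = 8*1 + 0 = 8, q_0 = 8*0 + 1 = 1.
  i=1: a_1=6, p_1 = 6*8 + 1 = 49, q_1 = 6*1 + 0 = 6.
  i=2: a_2=8, p_2 = 8*49 + 8 = 400, q_2 = 8*6 + 1 = 49.
  i=3: a_3=1, p_3 = 1*400 + 49 = 449, q_3 = 1*49 + 6 = 55.
  i=4: a_4=5, p_4 = 5*449 + 400 = 2645, q_4 = 5*55 + 49 = 324.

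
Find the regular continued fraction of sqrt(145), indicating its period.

[12; (24)]

Write x_i = (sqrt(145) + m_i)/d_i with (m_0, d_0) = (0, 1). a_0 = floor(sqrt(145)) = 12, since 12^2 = 144 <= 145 < 169 = 13^2.
Iterate m_{i+1} = d_i*a_i - m_i, d_{i+1} = (145 - m_{i+1}^2)/d_i, a_{i+1} = floor((a_0 + m_{i+1})/d_{i+1}):
  m_1 = 1*12 - 0 = 12, d_1 = (145 - 12^2)/1 = 1/1 = 1, a_1 = floor((12 + 12)/1) = 24.
  m_2 = 1*24 - 12 = 12, d_2 = (145 - 12^2)/1 = 1/1 = 1: (m_2, d_2) = (m_1, d_1) = (12, 1), so from here the quotient a_1 repeats; the period length is 1.
Hence the expansion of sqrt(145) is a_0 = 12 followed by the repeating block 24 (period 1).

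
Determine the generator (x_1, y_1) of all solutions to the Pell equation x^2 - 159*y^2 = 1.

(x, y) = (1324, 105)

First expand sqrt(159) as a continued fraction. With x_i = (sqrt(159) + m_i)/d_i and (m_0, d_0) = (0, 1): a_0 = floor(sqrt(159)) = 12, since 12^2 = 144 <= 159 < 169 = 13^2.
Iterate m_{i+1} = d_i*a_i - m_i, d_{i+1} = (159 - m_{i+1}^2)/d_i, a_{i+1} = floor((a_0 + m_{i+1})/d_{i+1}):
  m_1 = 1*12 - 0 = 12, d_1 = (159 - 12^2)/1 = 15/1 = 15, a_1 = floor((12 + 12)/15) = 1.
  m_2 = 15*1 - 12 = 3, d_2 = (159 - 3^2)/15 = 150/15 = 10, a_2 = floor((12 + 3)/10) = 1.
  m_3 = 10*1 - 3 = 7, d_3 = (159 - 7^2)/10 = 110/10 = 11, a_3 = floor((12 + 7)/11) = 1.
  m_4 = 11*1 - 7 = 4, d_4 = (159 - 4^2)/11 = 143/11 = 13, a_4 = floor((12 + 4)/13) = 1.
  m_5 = 13*1 - 4 = 9, d_5 = (159 - 9^2)/13 = 78/13 = 6, a_5 = floor((12 + 9)/6) = 3.
  m_6 = 6*3 - 9 = 9, d_6 = (159 - 9^2)/6 = 78/6 = 13, a_6 = floor((12 + 9)/13) = 1.
  m_7 = 13*1 - 9 = 4, d_7 = (159 - 4^2)/13 = 143/13 = 11, a_7 = floor((12 + 4)/11) = 1.
  m_8 = 11*1 - 4 = 7, d_8 = (159 - 7^2)/11 = 110/11 = 10, a_8 = floor((12 + 7)/10) = 1.
  m_9 = 10*1 - 7 = 3, d_9 = (159 - 3^2)/10 = 150/10 = 15, a_9 = floor((12 + 3)/15) = 1.
  m_10 = 15*1 - 3 = 12, d_10 = (159 - 12^2)/15 = 15/15 = 1, a_10 = floor((12 + 12)/1) = 24.
  m_11 = 1*24 - 12 = 12, d_11 = (159 - 12^2)/1 = 15/1 = 15: (m_11, d_11) = (m_1, d_1) = (12, 15), so from here the quotients repeat a_1, ..., a_10; the period length is 10.
So sqrt(159) = [12; (1, 1, 1, 1, 3, 1, 1, 1, 1, 24)] with period length k = 10.
k is even, so the fundamental solution of x^2 - 159y^2 = 1 is (p_{k-1}, q_{k-1}) = (p_9, q_9); compute convergents through index 9.
Convergents (p_i = a_i*p_{i-1} + p_{i-2}, q_i = a_i*q_{i-1} + q_{i-2} with p_{-2}=0, p_{-1}=1, q_{-2}=1, q_{-1}=0):
  i=0: a_0=12, p_0 = 12*1 + 0 = 12, q_0 = 12*0 + 1 = 1.
  i=1: a_1=1, p_1 = 1*12 + 1 = 13, q_1 = 1*1 + 0 = 1.
  i=2: a_2=1, p_2 = 1*13 + 12 = 25, q_2 = 1*1 + 1 = 2.
  i=3: a_3=1, p_3 = 1*25 + 13 = 38, q_3 = 1*2 + 1 = 3.
  i=4: a_4=1, p_4 = 1*38 + 25 = 63, q_4 = 1*3 + 2 = 5.
  i=5: a_5=3, p_5 = 3*63 + 38 = 227, q_5 = 3*5 + 3 = 18.
  i=6: a_6=1, p_6 = 1*227 + 63 = 290, q_6 = 1*18 + 5 = 23.
  i=7: a_7=1, p_7 = 1*290 + 227 = 517, q_7 = 1*23 + 18 = 41.
  i=8: a_8=1, p_8 = 1*517 + 290 = 807, q_8 = 1*41 + 23 = 64.
  i=9: a_9=1, p_9 = 1*807 + 517 = 1324, q_9 = 1*64 + 41 = 105.
Check: 1324^2 - 159*105^2 = 1752976 - 1752975 = 1, so (x, y) = (1324, 105) solves the equation, and by the theorem it is the least positive solution.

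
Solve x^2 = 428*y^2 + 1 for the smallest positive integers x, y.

First expand sqrt(428) as a continued fraction. With x_i = (sqrt(428) + m_i)/d_i and (m_0, d_0) = (0, 1): a_0 = floor(sqrt(428)) = 20, since 20^2 = 400 <= 428 < 441 = 21^2.
Iterate m_{i+1} = d_i*a_i - m_i, d_{i+1} = (428 - m_{i+1}^2)/d_i, a_{i+1} = floor((a_0 + m_{i+1})/d_{i+1}):
  m_1 = 1*20 - 0 = 20, d_1 = (428 - 20^2)/1 = 28/1 = 28, a_1 = floor((20 + 20)/28) = 1.
  m_2 = 28*1 - 20 = 8, d_2 = (428 - 8^2)/28 = 364/28 = 13, a_2 = floor((20 + 8)/13) = 2.
  m_3 = 13*2 - 8 = 18, d_3 = (428 - 18^2)/13 = 104/13 = 8, a_3 = floor((20 + 18)/8) = 4.
  m_4 = 8*4 - 18 = 14, d_4 = (428 - 14^2)/8 = 232/8 = 29, a_4 = floor((20 + 14)/29) = 1.
  m_5 = 29*1 - 14 = 15, d_5 = (428 - 15^2)/29 = 203/29 = 7, a_5 = floor((20 + 15)/7) = 5.
  m_6 = 7*5 - 15 = 20, d_6 = (428 - 20^2)/7 = 28/7 = 4, a_6 = floor((20 + 20)/4) = 10.
  m_7 = 4*10 - 20 = 20, d_7 = (428 - 20^2)/4 = 28/4 = 7, a_7 = floor((20 + 20)/7) = 5.
  m_8 = 7*5 - 20 = 15, d_8 = (428 - 15^2)/7 = 203/7 = 29, a_8 = floor((20 + 15)/29) = 1.
  m_9 = 29*1 - 15 = 14, d_9 = (428 - 14^2)/29 = 232/29 = 8, a_9 = floor((20 + 14)/8) = 4.
  m_10 = 8*4 - 14 = 18, d_10 = (428 - 18^2)/8 = 104/8 = 13, a_10 = floor((20 + 18)/13) = 2.
  m_11 = 13*2 - 18 = 8, d_11 = (428 - 8^2)/13 = 364/13 = 28, a_11 = floor((20 + 8)/28) = 1.
  m_12 = 28*1 - 8 = 20, d_12 = (428 - 20^2)/28 = 28/28 = 1, a_12 = floor((20 + 20)/1) = 40.
  m_13 = 1*40 - 20 = 20, d_13 = (428 - 20^2)/1 = 28/1 = 28: (m_13, d_13) = (m_1, d_1) = (20, 28), so from here the quotients repeat a_1, ..., a_12; the period length is 12.
So sqrt(428) = [20; (1, 2, 4, 1, 5, 10, 5, 1, 4, 2, 1, 40)] with period length k = 12.
k is even, so the fundamental solution of x^2 - 428y^2 = 1 is (p_{k-1}, q_{k-1}) = (p_11, q_11); compute convergents through index 11.
Convergents (p_i = a_i*p_{i-1} + p_{i-2}, q_i = a_i*q_{i-1} + q_{i-2} with p_{-2}=0, p_{-1}=1, q_{-2}=1, q_{-1}=0):
  i=0: a_0=20, p_0 = 20*1 + 0 = 20, q_0 = 20*0 + 1 = 1.
  i=1: a_1=1, p_1 = 1*20 + 1 = 21, q_1 = 1*1 + 0 = 1.
  i=2: a_2=2, p_2 = 2*21 + 20 = 62, q_2 = 2*1 + 1 = 3.
  i=3: a_3=4, p_3 = 4*62 + 21 = 269, q_3 = 4*3 + 1 = 13.
  i=4: a_4=1, p_4 = 1*269 + 62 = 331, q_4 = 1*13 + 3 = 16.
  i=5: a_5=5, p_5 = 5*331 + 269 = 1924, q_5 = 5*16 + 13 = 93.
  i=6: a_6=10, p_6 = 10*1924 + 331 = 19571, q_6 = 10*93 + 16 = 946.
  i=7: a_7=5, p_7 = 5*19571 + 1924 = 99779, q_7 = 5*946 + 93 = 4823.
  i=8: a_8=1, p_8 = 1*99779 + 19571 = 119350, q_8 = 1*4823 + 946 = 5769.
  i=9: a_9=4, p_9 = 4*119350 + 99779 = 577179, q_9 = 4*5769 + 4823 = 27899.
  i=10: a_10=2, p_10 = 2*577179 + 119350 = 1273708, q_10 = 2*27899 + 5769 = 61567.
  i=11: a_11=1, p_11 = 1*1273708 + 577179 = 1850887, q_11 = 1*61567 + 27899 = 89466.
Check: 1850887^2 - 428*89466^2 = 3425782686769 - 3425782686768 = 1, so (x, y) = (1850887, 89466) solves the equation, and by the theorem it is the least positive solution.

(x, y) = (1850887, 89466)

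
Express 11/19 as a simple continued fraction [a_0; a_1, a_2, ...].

Run the Euclidean algorithm on 11 and 19; the successive quotients are the partial quotients a_0, a_1, ... (each step inverts the fractional part left over by the previous one):
  11 = 0*19 + 11, so a_0 = 0.
  19 = 1*11 + 8, so a_1 = 1.
  11 = 1*8 + 3, so a_2 = 1.
  8 = 2*3 + 2, so a_3 = 2.
  3 = 1*2 + 1, so a_4 = 1.
  2 = 2*1 + 0, so a_5 = 2.
The remainder reaches 0 after 6 divisions, so the expansion has 6 partial quotients, read off in order.

[0; 1, 1, 2, 1, 2]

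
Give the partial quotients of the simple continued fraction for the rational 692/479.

[1; 2, 4, 53]

Run the Euclidean algorithm on 692 and 479; the successive quotients are the partial quotients a_0, a_1, ... (each step inverts the fractional part left over by the previous one):
  692 = 1*479 + 213, so a_0 = 1.
  479 = 2*213 + 53, so a_1 = 2.
  213 = 4*53 + 1, so a_2 = 4.
  53 = 53*1 + 0, so a_3 = 53.
The remainder reaches 0 after 4 divisions, so the expansion has 4 partial quotients, read off in order.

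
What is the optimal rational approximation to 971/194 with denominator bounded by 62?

5/1

Expand x = 971/194 as a continued fraction with the Euclidean algorithm:
  971 = 5*194 + 1, so a_0 = 5.
  194 = 194*1 + 0, so a_1 = 194.
so x = [5; 194].
Convergents (p_i = a_i*p_{i-1} + p_{i-2}, q_i = a_i*q_{i-1} + q_{i-2} with p_{-2}=0, p_{-1}=1, q_{-2}=1, q_{-1}=0), until the denominator exceeds 62:
  i=0: a_0=5, p_0 = 5*1 + 0 = 5, q_0 = 5*0 + 1 = 1.
  i=1: a_1=194, p_1 = 194*5 + 1 = 971, q_1 = 194*1 + 0 = 194.
q_1 = 194 > 62, so the last convergent with denominator <= 62 is p_0/q_0 = 5/1.
The closest fraction with denominator <= 62 is either p_0/q_0 or the intermediate fraction (k*p_0 + p_{-1})/(k*q_0 + q_{-1}) with the largest k >= 1 whose denominator stays <= 62; these approach x as k grows, and every other convergent or intermediate fraction in range is farther away.
Largest k: floor((62 - q_{-1})/q_0) = floor((62 - 0)/1) = 62 (using the seeds p_{-1} = 1, q_{-1} = 0).
That gives (62*5 + 1)/(62*1 + 0) = 311/62.
Compare the errors: |x - 5/1| = |971*1 - 5*194|/(194*1) = 1/194, and |x - 311/62| = |971*62 - 311*194|/(194*62) = 132/12028.
Cross-multiplying, 1*12028 = 12028 < 25608 = 132*194, so 1/194 is smaller: the convergent 5/1 is closer to x than 311/62.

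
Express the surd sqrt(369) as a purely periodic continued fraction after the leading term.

Write x_i = (sqrt(369) + m_i)/d_i with (m_0, d_0) = (0, 1). a_0 = floor(sqrt(369)) = 19, since 19^2 = 361 <= 369 < 400 = 20^2.
Iterate m_{i+1} = d_i*a_i - m_i, d_{i+1} = (369 - m_{i+1}^2)/d_i, a_{i+1} = floor((a_0 + m_{i+1})/d_{i+1}):
  m_1 = 1*19 - 0 = 19, d_1 = (369 - 19^2)/1 = 8/1 = 8, a_1 = floor((19 + 19)/8) = 4.
  m_2 = 8*4 - 19 = 13, d_2 = (369 - 13^2)/8 = 200/8 = 25, a_2 = floor((19 + 13)/25) = 1.
  m_3 = 25*1 - 13 = 12, d_3 = (369 - 12^2)/25 = 225/25 = 9, a_3 = floor((19 + 12)/9) = 3.
  m_4 = 9*3 - 12 = 15, d_4 = (369 - 15^2)/9 = 144/9 = 16, a_4 = floor((19 + 15)/16) = 2.
  m_5 = 16*2 - 15 = 17, d_5 = (369 - 17^2)/16 = 80/16 = 5, a_5 = floor((19 + 17)/5) = 7.
  m_6 = 5*7 - 17 = 18, d_6 = (369 - 18^2)/5 = 45/5 = 9, a_6 = floor((19 + 18)/9) = 4.
  m_7 = 9*4 - 18 = 18, d_7 = (369 - 18^2)/9 = 45/9 = 5, a_7 = floor((19 + 18)/5) = 7.
  m_8 = 5*7 - 18 = 17, d_8 = (369 - 17^2)/5 = 80/5 = 16, a_8 = floor((19 + 17)/16) = 2.
  m_9 = 16*2 - 17 = 15, d_9 = (369 - 15^2)/16 = 144/16 = 9, a_9 = floor((19 + 15)/9) = 3.
  m_10 = 9*3 - 15 = 12, d_10 = (369 - 12^2)/9 = 225/9 = 25, a_10 = floor((19 + 12)/25) = 1.
  m_11 = 25*1 - 12 = 13, d_11 = (369 - 13^2)/25 = 200/25 = 8, a_11 = floor((19 + 13)/8) = 4.
  m_12 = 8*4 - 13 = 19, d_12 = (369 - 19^2)/8 = 8/8 = 1, a_12 = floor((19 + 19)/1) = 38.
  m_13 = 1*38 - 19 = 19, d_13 = (369 - 19^2)/1 = 8/1 = 8: (m_13, d_13) = (m_1, d_1) = (19, 8), so from here the quotients repeat a_1, ..., a_12; the period length is 12.
Hence the expansion of sqrt(369) is a_0 = 19 followed by the repeating block 4, 1, 3, 2, 7, 4, 7, 2, 3, 1, 4, 38 (period 12).

[19; (4, 1, 3, 2, 7, 4, 7, 2, 3, 1, 4, 38)]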